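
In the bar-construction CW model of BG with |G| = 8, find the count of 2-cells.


In the bar-construction CW model of BG, the n-cells are indexed by
n-tuples [g_1|...|g_n] of non-identity elements of G (degenerate
simplices with some g_i = e do not contribute cells), so there are
(|G| - 1)^n n-cells.
For dim = 2 with |G| = 8:
cells = (8 - 1)^2 = 7^2 = 49

49


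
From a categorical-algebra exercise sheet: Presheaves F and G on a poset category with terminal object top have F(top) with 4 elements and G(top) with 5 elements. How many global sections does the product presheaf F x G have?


Global sections of a presheaf on a poset with terminal top satisfy
Gamma(H) ~ H(top). Presheaves admit pointwise products, so
(F x G)(top) = F(top) x G(top) (Cartesian product).
|Gamma(F x G)| = |F(top)| * |G(top)| = 4 * 5 = 20.

20


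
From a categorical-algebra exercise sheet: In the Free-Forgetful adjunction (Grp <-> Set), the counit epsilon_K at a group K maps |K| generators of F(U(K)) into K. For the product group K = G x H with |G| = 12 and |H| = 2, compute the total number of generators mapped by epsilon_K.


The counit epsilon_K: F(U(K)) -> K of the Free-Forgetful adjunction
maps |K| generators of F(U(K)) into K. For K = G x H (the product group),
|G x H| = |G| * |H|.
Total generators mapped = 12 * 2 = 24.

24


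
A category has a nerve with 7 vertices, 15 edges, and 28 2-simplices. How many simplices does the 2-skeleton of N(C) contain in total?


The 2-skeleton of the nerve N(C) consists of simplices in dimensions 0, 1, 2:
  |N(C)_0| = 7 (objects)
  |N(C)_1| = 15 (morphisms)
  |N(C)_2| = 28 (composable pairs)
Total = 7 + 15 + 28 = 50

50


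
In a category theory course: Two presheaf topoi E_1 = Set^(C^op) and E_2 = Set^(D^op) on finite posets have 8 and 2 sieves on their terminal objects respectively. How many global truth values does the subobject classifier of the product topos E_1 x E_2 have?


In a product of presheaf topoi E_1 x E_2, the subobject classifier
is Omega = Omega_1 x Omega_2 (componentwise), so
|Omega(top)| = |Omega_1(top_1)| * |Omega_2(top_2)|.
= 8 * 2 = 16.

16


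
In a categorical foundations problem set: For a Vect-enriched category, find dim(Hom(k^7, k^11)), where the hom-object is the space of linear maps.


In Vect-enriched categories, Hom(k^n, k^m) is the space of m x n matrices.
dim(Hom(k^7, k^11)) = 11 * 7 = 77

77


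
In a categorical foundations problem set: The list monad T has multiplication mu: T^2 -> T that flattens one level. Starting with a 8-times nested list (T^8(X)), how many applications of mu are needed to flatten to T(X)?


Each application of mu: T^2 -> T removes one layer of nesting.
Starting at depth 8 (i.e., T^8(X)), we need to reach T(X).
Number of mu applications = 8 - 1 = 7

7


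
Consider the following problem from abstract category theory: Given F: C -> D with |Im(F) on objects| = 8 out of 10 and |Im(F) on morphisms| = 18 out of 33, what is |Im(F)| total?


The image of F consists of distinct objects and distinct morphisms.
|Im(F)| on objects = 8
|Im(F)| on morphisms = 18
Total image cardinality = 8 + 18 = 26

26


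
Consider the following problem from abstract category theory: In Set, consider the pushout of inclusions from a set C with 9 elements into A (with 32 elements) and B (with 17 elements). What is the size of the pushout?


The pushout A +_C B identifies the images of C in A and B.
|A +_C B| = |A| + |B| - |C| (for injections).
= 32 + 17 - 9 = 40

40


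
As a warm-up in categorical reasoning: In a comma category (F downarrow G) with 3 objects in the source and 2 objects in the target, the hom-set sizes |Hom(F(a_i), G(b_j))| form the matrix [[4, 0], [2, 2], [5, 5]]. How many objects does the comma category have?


Objects of (F downarrow G) are triples (a, b, h: F(a)->G(b)).
The count equals the sum of all entries in the hom-matrix.
sum(row 0) = 4
sum(row 1) = 4
sum(row 2) = 10
Grand total = 18

18


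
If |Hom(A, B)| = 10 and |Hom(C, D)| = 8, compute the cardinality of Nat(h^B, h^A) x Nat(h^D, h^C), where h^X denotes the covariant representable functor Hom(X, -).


By the Yoneda lemma, Nat(h^B, h^A) is isomorphic to Hom(A, B),
so |Nat(h^B, h^A)| = |Hom(A, B)| and |Nat(h^D, h^C)| = |Hom(C, D)|.
|Hom(A, B)| = 10, |Hom(C, D)| = 8.
|Nat(h^B, h^A) x Nat(h^D, h^C)| = 10 * 8 = 80

80


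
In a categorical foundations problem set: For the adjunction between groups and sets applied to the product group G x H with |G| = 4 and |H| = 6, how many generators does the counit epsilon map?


The counit epsilon_K: F(U(K)) -> K of the Free-Forgetful adjunction
maps |K| generators of F(U(K)) into K. For K = G x H (the product group),
|G x H| = |G| * |H|.
Total generators mapped = 4 * 6 = 24.

24


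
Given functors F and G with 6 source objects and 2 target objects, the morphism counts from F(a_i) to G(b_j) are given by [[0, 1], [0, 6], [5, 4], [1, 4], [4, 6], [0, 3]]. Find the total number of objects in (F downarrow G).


Objects of (F downarrow G) are triples (a, b, h: F(a)->G(b)).
The count equals the sum of all entries in the hom-matrix.
sum(row 0) = 1
sum(row 1) = 6
sum(row 2) = 9
sum(row 3) = 5
sum(row 4) = 10
sum(row 5) = 3
Grand total = 34

34


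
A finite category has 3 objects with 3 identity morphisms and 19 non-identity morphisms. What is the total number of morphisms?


Each object has an identity morphism, giving 3 identities.
Adding the 19 non-identity morphisms:
Total = 3 + 19 = 22

22


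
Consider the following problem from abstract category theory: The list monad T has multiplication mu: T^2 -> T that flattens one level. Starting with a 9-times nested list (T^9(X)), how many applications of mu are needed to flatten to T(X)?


Each application of mu: T^2 -> T removes one layer of nesting.
Starting at depth 9 (i.e., T^9(X)), we need to reach T(X).
Number of mu applications = 9 - 1 = 8

8


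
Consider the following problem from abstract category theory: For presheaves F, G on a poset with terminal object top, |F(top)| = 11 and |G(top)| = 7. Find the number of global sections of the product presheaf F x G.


Global sections of a presheaf on a poset with terminal top satisfy
Gamma(H) ~ H(top). Presheaves admit pointwise products, so
(F x G)(top) = F(top) x G(top) (Cartesian product).
|Gamma(F x G)| = |F(top)| * |G(top)| = 11 * 7 = 77.

77


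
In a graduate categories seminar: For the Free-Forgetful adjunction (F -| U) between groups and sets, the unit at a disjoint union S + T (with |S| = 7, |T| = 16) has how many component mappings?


The unit eta_X: X -> U(F(X)) of the Free-Forgetful adjunction
maps each element of X to a generator of F(X). For X = S + T (disjoint
union in Set), |S + T| = |S| + |T|.
Total mappings = 7 + 16 = 23.

23


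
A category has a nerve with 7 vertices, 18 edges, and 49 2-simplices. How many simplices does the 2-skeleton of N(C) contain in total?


The 2-skeleton of the nerve N(C) consists of simplices in dimensions 0, 1, 2:
  |N(C)_0| = 7 (objects)
  |N(C)_1| = 18 (morphisms)
  |N(C)_2| = 49 (composable pairs)
Total = 7 + 18 + 49 = 74

74


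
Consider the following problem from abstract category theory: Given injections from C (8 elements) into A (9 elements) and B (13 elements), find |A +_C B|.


The pushout A +_C B identifies the images of C in A and B.
|A +_C B| = |A| + |B| - |C| (for injections).
= 9 + 13 - 8 = 14

14


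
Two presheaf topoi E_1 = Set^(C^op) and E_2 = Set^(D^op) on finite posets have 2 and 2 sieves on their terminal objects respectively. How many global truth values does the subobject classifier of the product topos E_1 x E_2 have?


In a product of presheaf topoi E_1 x E_2, the subobject classifier
is Omega = Omega_1 x Omega_2 (componentwise), so
|Omega(top)| = |Omega_1(top_1)| * |Omega_2(top_2)|.
= 2 * 2 = 4.

4


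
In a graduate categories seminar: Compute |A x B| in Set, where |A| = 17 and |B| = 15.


In Set, the product A x B is the Cartesian product.
By the universal property, |A x B| = |A| * |B|.
|A x B| = 17 * 15 = 255

255


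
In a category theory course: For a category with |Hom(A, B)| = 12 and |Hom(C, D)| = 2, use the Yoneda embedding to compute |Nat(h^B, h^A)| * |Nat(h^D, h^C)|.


By the Yoneda lemma, Nat(h^B, h^A) is isomorphic to Hom(A, B),
so |Nat(h^B, h^A)| = |Hom(A, B)| and |Nat(h^D, h^C)| = |Hom(C, D)|.
|Hom(A, B)| = 12, |Hom(C, D)| = 2.
|Nat(h^B, h^A) x Nat(h^D, h^C)| = 12 * 2 = 24

24


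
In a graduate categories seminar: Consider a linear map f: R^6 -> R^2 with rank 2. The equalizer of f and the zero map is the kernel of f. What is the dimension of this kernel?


The equalizer of f and the zero map is ker(f).
By the rank-nullity theorem: dim(ker(f)) = dim(domain) - rank(f).
dim(ker(f)) = 6 - 2 = 4

4


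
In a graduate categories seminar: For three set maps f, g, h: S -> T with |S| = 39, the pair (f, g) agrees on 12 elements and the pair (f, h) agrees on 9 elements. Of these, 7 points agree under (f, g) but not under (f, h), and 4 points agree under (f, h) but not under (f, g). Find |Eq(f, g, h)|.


Eq(f, g, h) is the triple-agreement set: points in S where all three
maps take the same value. Using inclusion-exclusion on the pairwise data:
Pair (f, g) agrees on 12 points; pair (f, h) on 9 points.
Points agreeing under (f, g) but not (f, h) = 7; under (f, h) but not (f, g) = 4.
Triple-agreement = agreement-in-(f, g) minus points that agree under (f, g) but not (f, h):
|Eq(f, g, h)| = 12 - 7 = 5
(cross-check via (f, h): 9 - 4 = 5.)

5


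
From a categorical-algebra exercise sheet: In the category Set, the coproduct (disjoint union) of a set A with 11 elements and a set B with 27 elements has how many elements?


In Set, the coproduct A + B is the disjoint union.
|A + B| = |A| + |B| = 11 + 27 = 38

38


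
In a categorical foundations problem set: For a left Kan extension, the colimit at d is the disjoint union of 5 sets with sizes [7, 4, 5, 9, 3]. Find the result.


Pointwise, the left Kan extension (Lan_F H)(d) is the colimit, indexed
by the comma category (F downarrow d), of H composed with the
projection (F downarrow d) -> C. Here that colimit is given
as a coproduct (disjoint union) of sets, so its cardinality is the
sum of the sizes of the summands.
Coproduct of sets with sizes: 7 + 4 + 5 + 9 + 3
= 28

28


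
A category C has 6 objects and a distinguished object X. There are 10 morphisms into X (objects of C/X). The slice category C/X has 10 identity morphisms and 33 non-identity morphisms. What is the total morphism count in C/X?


In the slice category C/X, objects are morphisms to X.
Identity morphisms: 10 (one per object of C/X).
Non-identity morphisms: 33.
Total = 10 + 33 = 43

43


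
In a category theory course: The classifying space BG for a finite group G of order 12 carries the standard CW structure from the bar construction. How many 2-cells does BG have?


In the bar-construction CW model of BG, the n-cells are indexed by
n-tuples [g_1|...|g_n] of non-identity elements of G (degenerate
simplices with some g_i = e do not contribute cells), so there are
(|G| - 1)^n n-cells.
For dim = 2 with |G| = 12:
cells = (12 - 1)^2 = 11^2 = 121

121


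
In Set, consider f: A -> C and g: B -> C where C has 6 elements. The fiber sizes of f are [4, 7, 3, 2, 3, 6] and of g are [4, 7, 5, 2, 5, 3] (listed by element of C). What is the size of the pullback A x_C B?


The pullback A x_C B consists of pairs (a, b) with f(a) = g(b).
For each element c in C, the fiber product has |f^-1(c)| * |g^-1(c)| elements.
Summing over C: 4 * 4 + 7 * 7 + 3 * 5 + 2 * 2 + 3 * 5 + 6 * 3
= 16 + 49 + 15 + 4 + 15 + 18 = 117

117


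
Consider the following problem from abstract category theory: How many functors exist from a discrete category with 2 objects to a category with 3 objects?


A functor from a discrete category C to D is determined by
where each object maps. Each of the 2 objects of C can map
to any of the 3 objects of D independently.
Number of functors = 3^2 = 9

9


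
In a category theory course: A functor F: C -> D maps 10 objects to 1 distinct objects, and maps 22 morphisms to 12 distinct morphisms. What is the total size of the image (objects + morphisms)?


The image of F consists of distinct objects and distinct morphisms.
|Im(F)| on objects = 1
|Im(F)| on morphisms = 12
Total image cardinality = 1 + 12 = 13

13


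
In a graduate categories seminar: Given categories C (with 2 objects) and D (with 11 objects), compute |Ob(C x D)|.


The product category C x D has objects that are pairs (c, d).
Number of pairs = |Ob(C)| * |Ob(D)| = 2 * 11 = 22

22


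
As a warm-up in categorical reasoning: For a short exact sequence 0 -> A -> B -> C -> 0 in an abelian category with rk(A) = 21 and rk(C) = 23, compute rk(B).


For a short exact sequence 0 -> A -> B -> C -> 0,
rank is additive: rank(B) = rank(A) + rank(C).
rank(B) = 21 + 23 = 44

44


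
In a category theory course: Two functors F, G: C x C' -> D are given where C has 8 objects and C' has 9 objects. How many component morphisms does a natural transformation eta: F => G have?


A natural transformation eta: F => G assigns one component morphism per
object of the domain category.
The domain is the product category C x C', so
|Ob(C x C')| = |Ob(C)| * |Ob(C')| = 8 * 9 = 72.
Therefore eta has 72 component morphisms.

72


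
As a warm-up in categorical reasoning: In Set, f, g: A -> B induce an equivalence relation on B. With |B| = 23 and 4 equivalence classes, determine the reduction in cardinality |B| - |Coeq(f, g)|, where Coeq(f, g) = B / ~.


The coequalizer Coeq(f, g) = B / ~ has one element per equivalence class.
|B| = 23, |Coeq(f, g)| = 4.
|B| - |Coeq(f, g)| = 23 - 4 = 19.

19


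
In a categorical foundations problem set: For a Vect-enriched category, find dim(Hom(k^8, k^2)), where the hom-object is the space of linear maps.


In Vect-enriched categories, Hom(k^n, k^m) is the space of m x n matrices.
dim(Hom(k^8, k^2)) = 2 * 8 = 16

16


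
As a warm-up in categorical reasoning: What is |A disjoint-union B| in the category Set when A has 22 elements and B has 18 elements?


In Set, the coproduct A + B is the disjoint union.
|A + B| = |A| + |B| = 22 + 18 = 40

40


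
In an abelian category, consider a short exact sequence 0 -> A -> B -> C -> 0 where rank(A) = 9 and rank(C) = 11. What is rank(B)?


For a short exact sequence 0 -> A -> B -> C -> 0,
rank is additive: rank(B) = rank(A) + rank(C).
rank(B) = 9 + 11 = 20

20


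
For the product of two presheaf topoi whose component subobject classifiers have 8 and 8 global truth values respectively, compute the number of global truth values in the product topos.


In a product of presheaf topoi E_1 x E_2, the subobject classifier
is Omega = Omega_1 x Omega_2 (componentwise), so
|Omega(top)| = |Omega_1(top_1)| * |Omega_2(top_2)|.
= 8 * 8 = 64.

64


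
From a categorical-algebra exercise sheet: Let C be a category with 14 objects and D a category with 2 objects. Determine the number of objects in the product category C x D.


The product category C x D has objects that are pairs (c, d).
Number of pairs = |Ob(C)| * |Ob(D)| = 14 * 2 = 28

28


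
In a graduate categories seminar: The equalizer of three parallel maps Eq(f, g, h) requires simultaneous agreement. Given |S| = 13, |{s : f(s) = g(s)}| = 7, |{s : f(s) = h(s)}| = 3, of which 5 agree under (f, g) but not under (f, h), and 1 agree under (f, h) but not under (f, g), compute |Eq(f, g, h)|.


Eq(f, g, h) is the triple-agreement set: points in S where all three
maps take the same value. Using inclusion-exclusion on the pairwise data:
Pair (f, g) agrees on 7 points; pair (f, h) on 3 points.
Points agreeing under (f, g) but not (f, h) = 5; under (f, h) but not (f, g) = 1.
Triple-agreement = agreement-in-(f, g) minus points that agree under (f, g) but not (f, h):
|Eq(f, g, h)| = 7 - 5 = 2
(cross-check via (f, h): 3 - 1 = 2.)

2


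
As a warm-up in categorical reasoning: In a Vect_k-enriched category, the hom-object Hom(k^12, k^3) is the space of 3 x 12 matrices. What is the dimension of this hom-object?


In Vect-enriched categories, Hom(k^n, k^m) is the space of m x n matrices.
dim(Hom(k^12, k^3)) = 3 * 12 = 36

36


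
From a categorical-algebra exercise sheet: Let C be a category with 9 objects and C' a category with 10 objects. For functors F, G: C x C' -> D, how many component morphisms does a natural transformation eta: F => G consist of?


A natural transformation eta: F => G assigns one component morphism per
object of the domain category.
The domain is the product category C x C', so
|Ob(C x C')| = |Ob(C)| * |Ob(C')| = 9 * 10 = 90.
Therefore eta has 90 component morphisms.

90


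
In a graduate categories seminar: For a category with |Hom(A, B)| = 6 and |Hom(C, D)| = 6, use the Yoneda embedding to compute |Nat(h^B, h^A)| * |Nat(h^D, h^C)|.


By the Yoneda lemma, Nat(h^B, h^A) is isomorphic to Hom(A, B),
so |Nat(h^B, h^A)| = |Hom(A, B)| and |Nat(h^D, h^C)| = |Hom(C, D)|.
|Hom(A, B)| = 6, |Hom(C, D)| = 6.
|Nat(h^B, h^A) x Nat(h^D, h^C)| = 6 * 6 = 36

36


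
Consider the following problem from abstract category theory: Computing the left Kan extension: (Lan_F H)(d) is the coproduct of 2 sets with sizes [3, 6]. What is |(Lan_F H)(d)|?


Pointwise, the left Kan extension (Lan_F H)(d) is the colimit, indexed
by the comma category (F downarrow d), of H composed with the
projection (F downarrow d) -> C. Here that colimit is given
as a coproduct (disjoint union) of sets, so its cardinality is the
sum of the sizes of the summands.
Coproduct of sets with sizes: 3 + 6
= 9

9


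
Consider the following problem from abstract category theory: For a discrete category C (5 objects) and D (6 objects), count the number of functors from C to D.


A functor from a discrete category C to D is determined by
where each object maps. Each of the 5 objects of C can map
to any of the 6 objects of D independently.
Number of functors = 6^5 = 7776

7776


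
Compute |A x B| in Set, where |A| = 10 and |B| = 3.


In Set, the product A x B is the Cartesian product.
By the universal property, |A x B| = |A| * |B|.
|A x B| = 10 * 3 = 30

30


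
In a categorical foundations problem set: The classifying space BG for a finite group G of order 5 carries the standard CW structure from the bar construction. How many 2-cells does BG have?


In the bar-construction CW model of BG, the n-cells are indexed by
n-tuples [g_1|...|g_n] of non-identity elements of G (degenerate
simplices with some g_i = e do not contribute cells), so there are
(|G| - 1)^n n-cells.
For dim = 2 with |G| = 5:
cells = (5 - 1)^2 = 4^2 = 16

16


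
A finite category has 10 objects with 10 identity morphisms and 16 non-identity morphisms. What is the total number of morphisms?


Each object has an identity morphism, giving 10 identities.
Adding the 16 non-identity morphisms:
Total = 10 + 16 = 26

26


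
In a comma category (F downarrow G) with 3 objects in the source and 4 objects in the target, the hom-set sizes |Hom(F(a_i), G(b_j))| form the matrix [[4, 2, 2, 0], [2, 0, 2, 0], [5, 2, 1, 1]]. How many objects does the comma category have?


Objects of (F downarrow G) are triples (a, b, h: F(a)->G(b)).
The count equals the sum of all entries in the hom-matrix.
sum(row 0) = 8
sum(row 1) = 4
sum(row 2) = 9
Grand total = 21

21


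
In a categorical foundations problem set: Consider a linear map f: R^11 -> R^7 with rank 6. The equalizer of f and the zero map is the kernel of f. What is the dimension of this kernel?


The equalizer of f and the zero map is ker(f).
By the rank-nullity theorem: dim(ker(f)) = dim(domain) - rank(f).
dim(ker(f)) = 11 - 6 = 5

5


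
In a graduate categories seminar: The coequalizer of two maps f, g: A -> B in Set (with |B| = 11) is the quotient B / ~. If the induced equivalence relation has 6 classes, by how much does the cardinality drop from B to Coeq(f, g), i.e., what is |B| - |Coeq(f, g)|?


The coequalizer Coeq(f, g) = B / ~ has one element per equivalence class.
|B| = 11, |Coeq(f, g)| = 6.
|B| - |Coeq(f, g)| = 11 - 6 = 5.

5


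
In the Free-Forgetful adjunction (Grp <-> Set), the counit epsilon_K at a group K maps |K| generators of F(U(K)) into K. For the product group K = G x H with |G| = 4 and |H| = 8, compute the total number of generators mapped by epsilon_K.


The counit epsilon_K: F(U(K)) -> K of the Free-Forgetful adjunction
maps |K| generators of F(U(K)) into K. For K = G x H (the product group),
|G x H| = |G| * |H|.
Total generators mapped = 4 * 8 = 32.

32


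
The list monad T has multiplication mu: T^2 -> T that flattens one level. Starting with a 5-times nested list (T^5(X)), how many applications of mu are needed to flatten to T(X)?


Each application of mu: T^2 -> T removes one layer of nesting.
Starting at depth 5 (i.e., T^5(X)), we need to reach T(X).
Number of mu applications = 5 - 1 = 4

4


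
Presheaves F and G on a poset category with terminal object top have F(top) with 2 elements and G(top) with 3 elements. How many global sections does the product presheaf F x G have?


Global sections of a presheaf on a poset with terminal top satisfy
Gamma(H) ~ H(top). Presheaves admit pointwise products, so
(F x G)(top) = F(top) x G(top) (Cartesian product).
|Gamma(F x G)| = |F(top)| * |G(top)| = 2 * 3 = 6.

6


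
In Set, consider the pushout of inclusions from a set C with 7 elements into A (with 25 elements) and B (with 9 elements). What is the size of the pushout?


The pushout A +_C B identifies the images of C in A and B.
|A +_C B| = |A| + |B| - |C| (for injections).
= 25 + 9 - 7 = 27

27


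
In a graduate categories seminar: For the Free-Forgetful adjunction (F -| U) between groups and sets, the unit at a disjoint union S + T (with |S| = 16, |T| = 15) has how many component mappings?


The unit eta_X: X -> U(F(X)) of the Free-Forgetful adjunction
maps each element of X to a generator of F(X). For X = S + T (disjoint
union in Set), |S + T| = |S| + |T|.
Total mappings = 16 + 15 = 31.

31


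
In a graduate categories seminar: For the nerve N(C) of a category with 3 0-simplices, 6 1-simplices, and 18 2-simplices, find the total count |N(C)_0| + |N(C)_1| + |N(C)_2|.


The 2-skeleton of the nerve N(C) consists of simplices in dimensions 0, 1, 2:
  |N(C)_0| = 3 (objects)
  |N(C)_1| = 6 (morphisms)
  |N(C)_2| = 18 (composable pairs)
Total = 3 + 6 + 18 = 27

27


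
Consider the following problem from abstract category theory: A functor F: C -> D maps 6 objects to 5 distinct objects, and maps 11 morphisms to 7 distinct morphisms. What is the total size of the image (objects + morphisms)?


The image of F consists of distinct objects and distinct morphisms.
|Im(F)| on objects = 5
|Im(F)| on morphisms = 7
Total image cardinality = 5 + 7 = 12

12


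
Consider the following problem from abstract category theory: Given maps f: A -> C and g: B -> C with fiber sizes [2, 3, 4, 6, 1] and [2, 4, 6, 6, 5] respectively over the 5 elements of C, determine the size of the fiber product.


The pullback A x_C B consists of pairs (a, b) with f(a) = g(b).
For each element c in C, the fiber product has |f^-1(c)| * |g^-1(c)| elements.
Summing over C: 2 * 2 + 3 * 4 + 4 * 6 + 6 * 6 + 1 * 5
= 4 + 12 + 24 + 36 + 5 = 81

81


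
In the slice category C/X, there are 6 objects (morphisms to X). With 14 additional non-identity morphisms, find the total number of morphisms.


In the slice category C/X, objects are morphisms to X.
Identity morphisms: 6 (one per object of C/X).
Non-identity morphisms: 14.
Total = 6 + 14 = 20

20


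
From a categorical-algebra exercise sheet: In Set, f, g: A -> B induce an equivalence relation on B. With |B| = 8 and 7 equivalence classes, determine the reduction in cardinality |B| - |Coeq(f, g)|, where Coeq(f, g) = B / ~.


The coequalizer Coeq(f, g) = B / ~ has one element per equivalence class.
|B| = 8, |Coeq(f, g)| = 7.
|B| - |Coeq(f, g)| = 8 - 7 = 1.

1


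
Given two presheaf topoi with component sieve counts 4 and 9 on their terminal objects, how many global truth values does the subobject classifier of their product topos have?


In a product of presheaf topoi E_1 x E_2, the subobject classifier
is Omega = Omega_1 x Omega_2 (componentwise), so
|Omega(top)| = |Omega_1(top_1)| * |Omega_2(top_2)|.
= 4 * 9 = 36.

36


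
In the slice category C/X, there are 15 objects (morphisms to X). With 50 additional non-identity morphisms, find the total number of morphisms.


In the slice category C/X, objects are morphisms to X.
Identity morphisms: 15 (one per object of C/X).
Non-identity morphisms: 50.
Total = 15 + 50 = 65

65


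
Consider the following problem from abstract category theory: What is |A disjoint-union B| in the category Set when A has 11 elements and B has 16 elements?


In Set, the coproduct A + B is the disjoint union.
|A + B| = |A| + |B| = 11 + 16 = 27

27


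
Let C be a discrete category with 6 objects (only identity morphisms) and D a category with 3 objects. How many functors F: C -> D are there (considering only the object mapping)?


A functor from a discrete category C to D is determined by
where each object maps. Each of the 6 objects of C can map
to any of the 3 objects of D independently.
Number of functors = 3^6 = 729

729


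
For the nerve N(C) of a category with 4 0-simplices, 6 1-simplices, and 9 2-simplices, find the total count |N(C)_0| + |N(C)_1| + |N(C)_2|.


The 2-skeleton of the nerve N(C) consists of simplices in dimensions 0, 1, 2:
  |N(C)_0| = 4 (objects)
  |N(C)_1| = 6 (morphisms)
  |N(C)_2| = 9 (composable pairs)
Total = 4 + 6 + 9 = 19

19


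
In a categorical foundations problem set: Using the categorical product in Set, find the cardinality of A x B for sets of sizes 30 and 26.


In Set, the product A x B is the Cartesian product.
By the universal property, |A x B| = |A| * |B|.
|A x B| = 30 * 26 = 780

780


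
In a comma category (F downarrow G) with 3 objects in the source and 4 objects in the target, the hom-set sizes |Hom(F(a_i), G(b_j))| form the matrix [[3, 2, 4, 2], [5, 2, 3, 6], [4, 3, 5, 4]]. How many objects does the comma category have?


Objects of (F downarrow G) are triples (a, b, h: F(a)->G(b)).
The count equals the sum of all entries in the hom-matrix.
sum(row 0) = 11
sum(row 1) = 16
sum(row 2) = 16
Grand total = 43

43


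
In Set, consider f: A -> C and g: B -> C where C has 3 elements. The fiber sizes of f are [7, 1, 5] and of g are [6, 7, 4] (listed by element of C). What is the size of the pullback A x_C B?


The pullback A x_C B consists of pairs (a, b) with f(a) = g(b).
For each element c in C, the fiber product has |f^-1(c)| * |g^-1(c)| elements.
Summing over C: 7 * 6 + 1 * 7 + 5 * 4
= 42 + 7 + 20 = 69

69


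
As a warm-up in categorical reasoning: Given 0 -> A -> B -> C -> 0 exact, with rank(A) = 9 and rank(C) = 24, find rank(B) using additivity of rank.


For a short exact sequence 0 -> A -> B -> C -> 0,
rank is additive: rank(B) = rank(A) + rank(C).
rank(B) = 9 + 24 = 33

33


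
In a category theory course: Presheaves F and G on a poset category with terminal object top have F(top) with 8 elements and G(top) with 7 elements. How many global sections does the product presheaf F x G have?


Global sections of a presheaf on a poset with terminal top satisfy
Gamma(H) ~ H(top). Presheaves admit pointwise products, so
(F x G)(top) = F(top) x G(top) (Cartesian product).
|Gamma(F x G)| = |F(top)| * |G(top)| = 8 * 7 = 56.

56


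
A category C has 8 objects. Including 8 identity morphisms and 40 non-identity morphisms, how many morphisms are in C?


Each object has an identity morphism, giving 8 identities.
Adding the 40 non-identity morphisms:
Total = 8 + 40 = 48

48


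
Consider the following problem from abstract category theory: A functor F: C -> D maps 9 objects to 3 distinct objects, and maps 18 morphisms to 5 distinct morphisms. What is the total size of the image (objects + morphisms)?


The image of F consists of distinct objects and distinct morphisms.
|Im(F)| on objects = 3
|Im(F)| on morphisms = 5
Total image cardinality = 3 + 5 = 8

8


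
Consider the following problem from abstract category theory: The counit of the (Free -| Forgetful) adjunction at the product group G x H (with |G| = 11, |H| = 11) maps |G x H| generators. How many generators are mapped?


The counit epsilon_K: F(U(K)) -> K of the Free-Forgetful adjunction
maps |K| generators of F(U(K)) into K. For K = G x H (the product group),
|G x H| = |G| * |H|.
Total generators mapped = 11 * 11 = 121.

121


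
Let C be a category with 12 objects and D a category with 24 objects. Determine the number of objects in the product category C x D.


The product category C x D has objects that are pairs (c, d).
Number of pairs = |Ob(C)| * |Ob(D)| = 12 * 24 = 288

288


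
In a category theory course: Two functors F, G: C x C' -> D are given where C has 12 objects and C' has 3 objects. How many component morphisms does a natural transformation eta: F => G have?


A natural transformation eta: F => G assigns one component morphism per
object of the domain category.
The domain is the product category C x C', so
|Ob(C x C')| = |Ob(C)| * |Ob(C')| = 12 * 3 = 36.
Therefore eta has 36 component morphisms.

36


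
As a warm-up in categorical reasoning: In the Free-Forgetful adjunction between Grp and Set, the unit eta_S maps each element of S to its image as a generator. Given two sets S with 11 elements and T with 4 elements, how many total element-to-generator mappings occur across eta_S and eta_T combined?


The unit eta_X: X -> U(F(X)) of the Free-Forgetful adjunction
maps each element of X to a generator of F(X). For X = S + T (disjoint
union in Set), |S + T| = |S| + |T|.
Total mappings = 11 + 4 = 15.

15


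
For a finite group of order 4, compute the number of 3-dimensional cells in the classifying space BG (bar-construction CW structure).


In the bar-construction CW model of BG, the n-cells are indexed by
n-tuples [g_1|...|g_n] of non-identity elements of G (degenerate
simplices with some g_i = e do not contribute cells), so there are
(|G| - 1)^n n-cells.
For dim = 3 with |G| = 4:
cells = (4 - 1)^3 = 3^3 = 27

27


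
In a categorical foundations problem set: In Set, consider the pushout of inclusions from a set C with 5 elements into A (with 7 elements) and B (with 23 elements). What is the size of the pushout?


The pushout A +_C B identifies the images of C in A and B.
|A +_C B| = |A| + |B| - |C| (for injections).
= 7 + 23 - 5 = 25

25


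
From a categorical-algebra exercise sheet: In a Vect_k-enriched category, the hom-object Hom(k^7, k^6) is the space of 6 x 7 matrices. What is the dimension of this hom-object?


In Vect-enriched categories, Hom(k^n, k^m) is the space of m x n matrices.
dim(Hom(k^7, k^6)) = 6 * 7 = 42

42


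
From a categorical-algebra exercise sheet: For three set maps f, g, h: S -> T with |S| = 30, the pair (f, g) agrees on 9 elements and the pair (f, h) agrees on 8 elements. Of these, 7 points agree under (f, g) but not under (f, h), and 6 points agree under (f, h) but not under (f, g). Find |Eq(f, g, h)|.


Eq(f, g, h) is the triple-agreement set: points in S where all three
maps take the same value. Using inclusion-exclusion on the pairwise data:
Pair (f, g) agrees on 9 points; pair (f, h) on 8 points.
Points agreeing under (f, g) but not (f, h) = 7; under (f, h) but not (f, g) = 6.
Triple-agreement = agreement-in-(f, g) minus points that agree under (f, g) but not (f, h):
|Eq(f, g, h)| = 9 - 7 = 2
(cross-check via (f, h): 8 - 6 = 2.)

2


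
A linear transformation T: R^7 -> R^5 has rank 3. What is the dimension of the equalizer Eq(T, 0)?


The equalizer of f and the zero map is ker(f).
By the rank-nullity theorem: dim(ker(f)) = dim(domain) - rank(f).
dim(ker(f)) = 7 - 3 = 4

4


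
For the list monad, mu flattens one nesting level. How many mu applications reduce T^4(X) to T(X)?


Each application of mu: T^2 -> T removes one layer of nesting.
Starting at depth 4 (i.e., T^4(X)), we need to reach T(X).
Number of mu applications = 4 - 1 = 3

3


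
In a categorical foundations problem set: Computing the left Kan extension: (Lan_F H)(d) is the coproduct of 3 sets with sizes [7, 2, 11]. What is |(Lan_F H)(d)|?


Pointwise, the left Kan extension (Lan_F H)(d) is the colimit, indexed
by the comma category (F downarrow d), of H composed with the
projection (F downarrow d) -> C. Here that colimit is given
as a coproduct (disjoint union) of sets, so its cardinality is the
sum of the sizes of the summands.
Coproduct of sets with sizes: 7 + 2 + 11
= 20

20


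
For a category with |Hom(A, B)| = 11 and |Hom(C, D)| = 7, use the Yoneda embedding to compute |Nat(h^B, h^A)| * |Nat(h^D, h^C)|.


By the Yoneda lemma, Nat(h^B, h^A) is isomorphic to Hom(A, B),
so |Nat(h^B, h^A)| = |Hom(A, B)| and |Nat(h^D, h^C)| = |Hom(C, D)|.
|Hom(A, B)| = 11, |Hom(C, D)| = 7.
|Nat(h^B, h^A) x Nat(h^D, h^C)| = 11 * 7 = 77

77


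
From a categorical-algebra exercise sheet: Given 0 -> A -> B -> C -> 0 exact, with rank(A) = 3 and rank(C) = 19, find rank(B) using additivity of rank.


For a short exact sequence 0 -> A -> B -> C -> 0,
rank is additive: rank(B) = rank(A) + rank(C).
rank(B) = 3 + 19 = 22

22


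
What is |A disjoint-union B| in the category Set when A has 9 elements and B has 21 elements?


In Set, the coproduct A + B is the disjoint union.
|A + B| = |A| + |B| = 9 + 21 = 30

30


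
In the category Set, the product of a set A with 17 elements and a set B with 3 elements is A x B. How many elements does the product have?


In Set, the product A x B is the Cartesian product.
By the universal property, |A x B| = |A| * |B|.
|A x B| = 17 * 3 = 51

51


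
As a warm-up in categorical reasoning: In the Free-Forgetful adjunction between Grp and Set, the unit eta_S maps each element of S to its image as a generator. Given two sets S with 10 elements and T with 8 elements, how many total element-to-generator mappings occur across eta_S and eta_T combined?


The unit eta_X: X -> U(F(X)) of the Free-Forgetful adjunction
maps each element of X to a generator of F(X). For X = S + T (disjoint
union in Set), |S + T| = |S| + |T|.
Total mappings = 10 + 8 = 18.

18


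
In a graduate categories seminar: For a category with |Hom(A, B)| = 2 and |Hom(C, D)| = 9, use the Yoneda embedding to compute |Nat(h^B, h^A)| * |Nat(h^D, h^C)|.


By the Yoneda lemma, Nat(h^B, h^A) is isomorphic to Hom(A, B),
so |Nat(h^B, h^A)| = |Hom(A, B)| and |Nat(h^D, h^C)| = |Hom(C, D)|.
|Hom(A, B)| = 2, |Hom(C, D)| = 9.
|Nat(h^B, h^A) x Nat(h^D, h^C)| = 2 * 9 = 18

18


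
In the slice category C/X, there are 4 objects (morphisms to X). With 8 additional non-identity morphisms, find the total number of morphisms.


In the slice category C/X, objects are morphisms to X.
Identity morphisms: 4 (one per object of C/X).
Non-identity morphisms: 8.
Total = 4 + 8 = 12

12


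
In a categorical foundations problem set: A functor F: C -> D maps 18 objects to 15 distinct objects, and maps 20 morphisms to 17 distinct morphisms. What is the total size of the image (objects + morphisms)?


The image of F consists of distinct objects and distinct morphisms.
|Im(F)| on objects = 15
|Im(F)| on morphisms = 17
Total image cardinality = 15 + 17 = 32

32


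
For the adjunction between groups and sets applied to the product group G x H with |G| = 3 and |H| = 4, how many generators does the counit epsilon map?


The counit epsilon_K: F(U(K)) -> K of the Free-Forgetful adjunction
maps |K| generators of F(U(K)) into K. For K = G x H (the product group),
|G x H| = |G| * |H|.
Total generators mapped = 3 * 4 = 12.

12


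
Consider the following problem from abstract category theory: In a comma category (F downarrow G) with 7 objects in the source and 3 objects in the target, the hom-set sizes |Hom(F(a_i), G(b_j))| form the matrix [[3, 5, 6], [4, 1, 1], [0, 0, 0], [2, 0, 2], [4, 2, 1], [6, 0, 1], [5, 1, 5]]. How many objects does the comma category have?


Objects of (F downarrow G) are triples (a, b, h: F(a)->G(b)).
The count equals the sum of all entries in the hom-matrix.
sum(row 0) = 14
sum(row 1) = 6
sum(row 2) = 0
sum(row 3) = 4
sum(row 4) = 7
sum(row 5) = 7
sum(row 6) = 11
Grand total = 49

49


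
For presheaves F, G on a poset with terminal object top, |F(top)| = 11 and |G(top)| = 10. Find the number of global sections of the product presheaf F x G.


Global sections of a presheaf on a poset with terminal top satisfy
Gamma(H) ~ H(top). Presheaves admit pointwise products, so
(F x G)(top) = F(top) x G(top) (Cartesian product).
|Gamma(F x G)| = |F(top)| * |G(top)| = 11 * 10 = 110.

110


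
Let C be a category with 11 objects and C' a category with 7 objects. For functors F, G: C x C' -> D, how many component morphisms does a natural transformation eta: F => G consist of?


A natural transformation eta: F => G assigns one component morphism per
object of the domain category.
The domain is the product category C x C', so
|Ob(C x C')| = |Ob(C)| * |Ob(C')| = 11 * 7 = 77.
Therefore eta has 77 component morphisms.

77


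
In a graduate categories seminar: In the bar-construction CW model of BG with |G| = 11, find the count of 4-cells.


In the bar-construction CW model of BG, the n-cells are indexed by
n-tuples [g_1|...|g_n] of non-identity elements of G (degenerate
simplices with some g_i = e do not contribute cells), so there are
(|G| - 1)^n n-cells.
For dim = 4 with |G| = 11:
cells = (11 - 1)^4 = 10^4 = 10000

10000


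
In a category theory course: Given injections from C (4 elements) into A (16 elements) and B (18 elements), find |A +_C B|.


The pushout A +_C B identifies the images of C in A and B.
|A +_C B| = |A| + |B| - |C| (for injections).
= 16 + 18 - 4 = 30

30


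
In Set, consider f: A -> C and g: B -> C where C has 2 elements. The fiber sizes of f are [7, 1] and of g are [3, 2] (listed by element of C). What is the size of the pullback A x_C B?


The pullback A x_C B consists of pairs (a, b) with f(a) = g(b).
For each element c in C, the fiber product has |f^-1(c)| * |g^-1(c)| elements.
Summing over C: 7 * 3 + 1 * 2
= 21 + 2 = 23

23


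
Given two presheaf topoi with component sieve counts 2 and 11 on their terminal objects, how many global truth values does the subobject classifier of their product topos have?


In a product of presheaf topoi E_1 x E_2, the subobject classifier
is Omega = Omega_1 x Omega_2 (componentwise), so
|Omega(top)| = |Omega_1(top_1)| * |Omega_2(top_2)|.
= 2 * 11 = 22.

22


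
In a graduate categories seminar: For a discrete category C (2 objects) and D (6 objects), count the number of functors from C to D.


A functor from a discrete category C to D is determined by
where each object maps. Each of the 2 objects of C can map
to any of the 6 objects of D independently.
Number of functors = 6^2 = 36

36


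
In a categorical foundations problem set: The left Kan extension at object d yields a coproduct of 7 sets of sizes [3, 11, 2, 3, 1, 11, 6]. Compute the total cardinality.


Pointwise, the left Kan extension (Lan_F H)(d) is the colimit, indexed
by the comma category (F downarrow d), of H composed with the
projection (F downarrow d) -> C. Here that colimit is given
as a coproduct (disjoint union) of sets, so its cardinality is the
sum of the sizes of the summands.
Coproduct of sets with sizes: 3 + 11 + 2 + 3 + 1 + 11 + 6
= 37

37


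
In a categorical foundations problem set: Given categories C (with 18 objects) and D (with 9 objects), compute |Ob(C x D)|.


The product category C x D has objects that are pairs (c, d).
Number of pairs = |Ob(C)| * |Ob(D)| = 18 * 9 = 162

162


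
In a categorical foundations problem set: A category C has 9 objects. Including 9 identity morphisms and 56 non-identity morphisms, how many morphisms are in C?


Each object has an identity morphism, giving 9 identities.
Adding the 56 non-identity morphisms:
Total = 9 + 56 = 65

65
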